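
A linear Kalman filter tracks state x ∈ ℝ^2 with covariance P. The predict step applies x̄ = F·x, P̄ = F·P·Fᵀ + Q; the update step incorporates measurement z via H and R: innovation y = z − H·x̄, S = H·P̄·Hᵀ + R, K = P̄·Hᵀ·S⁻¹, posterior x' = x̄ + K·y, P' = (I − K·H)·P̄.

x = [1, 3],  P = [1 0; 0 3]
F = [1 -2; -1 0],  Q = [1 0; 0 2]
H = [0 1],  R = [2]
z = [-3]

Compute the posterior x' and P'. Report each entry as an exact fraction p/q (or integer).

x̄ = F·x = [-5, -1]
P̄ = F·P·Fᵀ + Q = [14 -1; -1 3]
y = z − H·x̄ = [-2]
S = H·P̄·Hᵀ + R = [5]
K = P̄·Hᵀ·S⁻¹ = [-1/5; 3/5]
x' = x̄ + K·y = [-23/5, -11/5]
P' = (I − K·H)·P̄ = [69/5 -2/5; -2/5 6/5]

x' = [-23/5, -11/5]
P' = [69/5 -2/5; -2/5 6/5]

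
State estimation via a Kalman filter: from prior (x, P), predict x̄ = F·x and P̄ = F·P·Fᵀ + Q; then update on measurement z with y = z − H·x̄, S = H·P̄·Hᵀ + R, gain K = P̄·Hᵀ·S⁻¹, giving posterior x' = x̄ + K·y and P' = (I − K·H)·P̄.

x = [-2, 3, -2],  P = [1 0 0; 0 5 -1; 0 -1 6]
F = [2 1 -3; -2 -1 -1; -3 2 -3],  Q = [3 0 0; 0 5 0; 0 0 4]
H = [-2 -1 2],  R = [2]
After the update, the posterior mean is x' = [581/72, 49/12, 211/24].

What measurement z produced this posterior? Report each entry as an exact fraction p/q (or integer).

x̄ = F·x = [5, 3, 18]
P̄ = F·P·Fᵀ + Q = [72 7 67; 7 18 13; 67 13 99]
S = H·P̄·Hᵀ + R = [144]
K = P̄·Hᵀ·S⁻¹ = [-17/144; -1/24; 17/48]
x' − x̄ = [221/72, 13/12, -221/24] = K·y
y = (KᵀK)⁻¹·Kᵀ·(x' − x̄) = [-26]
z = y + H·x̄ = [-26] + [23] = [-3]

z = [-3]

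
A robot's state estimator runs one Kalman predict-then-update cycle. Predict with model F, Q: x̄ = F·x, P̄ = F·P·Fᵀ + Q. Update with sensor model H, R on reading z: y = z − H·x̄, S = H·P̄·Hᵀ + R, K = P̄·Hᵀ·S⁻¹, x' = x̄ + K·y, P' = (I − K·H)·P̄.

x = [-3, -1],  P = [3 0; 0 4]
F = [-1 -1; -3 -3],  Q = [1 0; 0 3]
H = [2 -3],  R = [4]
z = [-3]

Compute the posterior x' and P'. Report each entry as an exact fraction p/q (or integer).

x' = [337/378, 106/63]
P' = [815/378 101/63; 101/63 34/21]

x̄ = F·x = [4, 12]
P̄ = F·P·Fᵀ + Q = [8 21; 21 66]
y = z − H·x̄ = [25]
S = H·P̄·Hᵀ + R = [378]
K = P̄·Hᵀ·S⁻¹ = [-47/378; -26/63]
x' = x̄ + K·y = [337/378, 106/63]
P' = (I − K·H)·P̄ = [815/378 101/63; 101/63 34/21]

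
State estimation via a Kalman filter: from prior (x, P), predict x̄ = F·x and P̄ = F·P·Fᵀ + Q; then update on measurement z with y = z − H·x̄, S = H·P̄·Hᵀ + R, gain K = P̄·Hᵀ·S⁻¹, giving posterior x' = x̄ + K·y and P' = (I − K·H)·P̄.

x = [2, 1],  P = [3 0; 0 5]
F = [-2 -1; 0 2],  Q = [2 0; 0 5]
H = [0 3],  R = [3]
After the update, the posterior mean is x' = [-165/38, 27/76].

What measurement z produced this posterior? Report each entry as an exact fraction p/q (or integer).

x̄ = F·x = [-5, 2]
P̄ = F·P·Fᵀ + Q = [19 -10; -10 25]
S = H·P̄·Hᵀ + R = [228]
K = P̄·Hᵀ·S⁻¹ = [-5/38; 25/76]
x' − x̄ = [25/38, -125/76] = K·y
y = (KᵀK)⁻¹·Kᵀ·(x' − x̄) = [-5]
z = y + H·x̄ = [-5] + [6] = [1]

z = [1]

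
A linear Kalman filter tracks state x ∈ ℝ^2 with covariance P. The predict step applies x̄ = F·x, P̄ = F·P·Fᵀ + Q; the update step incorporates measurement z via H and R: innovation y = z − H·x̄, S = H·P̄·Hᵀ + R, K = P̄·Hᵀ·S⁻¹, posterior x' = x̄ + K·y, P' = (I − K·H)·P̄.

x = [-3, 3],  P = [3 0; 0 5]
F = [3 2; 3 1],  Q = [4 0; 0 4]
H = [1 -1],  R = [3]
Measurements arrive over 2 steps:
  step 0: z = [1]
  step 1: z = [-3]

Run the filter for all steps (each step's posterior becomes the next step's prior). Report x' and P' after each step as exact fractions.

step 0: x' = [-19/4, -49/8], P' = [155/4 289/8; 289/8 575/16]
step 1: x' = [-10689/751, -8286/751], P' = [155261/751 146417/751; 146417/751 139682/751]

step 0: x̄ = F·x = [-3, -6]
step 0: P̄ = F·P·Fᵀ + Q = [51 37; 37 36]
step 0: y = z − H·x̄ = [-2]
step 0: S = H·P̄·Hᵀ + R = [16]
step 0: K = P̄·Hᵀ·S⁻¹ = [7/8; 1/16]
step 0: x' = x̄ + K·y = [-19/4, -49/8]
step 0: P' = (I − K·H)·P̄ = [155/4 289/8; 289/8 575/16]
step 1: x̄ = F·x = [-53/2, -163/8]
step 1: P̄ = F·P·Fᵀ + Q = [930 2983/4; 2983/4 9687/16]
step 1: y = z − H·x̄ = [25/8]
step 1: S = H·P̄·Hᵀ + R = [751/16]
step 1: K = P̄·Hᵀ·S⁻¹ = [2948/751; 2245/751]
step 1: x' = x̄ + K·y = [-10689/751, -8286/751]
step 1: P' = (I − K·H)·P̄ = [155261/751 146417/751; 146417/751 139682/751]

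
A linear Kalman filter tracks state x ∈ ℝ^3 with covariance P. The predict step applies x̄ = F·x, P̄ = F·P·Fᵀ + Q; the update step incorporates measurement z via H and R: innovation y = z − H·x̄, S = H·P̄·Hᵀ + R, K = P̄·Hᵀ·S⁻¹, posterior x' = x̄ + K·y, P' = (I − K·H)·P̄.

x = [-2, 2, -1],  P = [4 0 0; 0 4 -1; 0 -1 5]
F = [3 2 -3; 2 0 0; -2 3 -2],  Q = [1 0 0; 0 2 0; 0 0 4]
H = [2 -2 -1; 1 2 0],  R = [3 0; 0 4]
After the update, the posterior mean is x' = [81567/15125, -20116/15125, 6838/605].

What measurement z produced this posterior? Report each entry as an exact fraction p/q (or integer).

x̄ = F·x = [1, -4, 12]
P̄ = F·P·Fᵀ + Q = [110 24 43; 24 18 -16; 43 -16 88]
S = H·P̄·Hᵀ + R = [175 185; 185 282]
K = P̄·Hᵀ·S⁻¹ = [7148/15125 757/3025; -3204/15125 1064/3025; 257/605 -29/121]
x' − x̄ = [66442/15125, 40384/15125, -422/605] = K·y
y = (KᵀK)⁻¹·Kᵀ·(x' − x̄) = [4, 10]
z = y + H·x̄ = [4, 10] + [-2, -7] = [2, 3]

z = [2, 3]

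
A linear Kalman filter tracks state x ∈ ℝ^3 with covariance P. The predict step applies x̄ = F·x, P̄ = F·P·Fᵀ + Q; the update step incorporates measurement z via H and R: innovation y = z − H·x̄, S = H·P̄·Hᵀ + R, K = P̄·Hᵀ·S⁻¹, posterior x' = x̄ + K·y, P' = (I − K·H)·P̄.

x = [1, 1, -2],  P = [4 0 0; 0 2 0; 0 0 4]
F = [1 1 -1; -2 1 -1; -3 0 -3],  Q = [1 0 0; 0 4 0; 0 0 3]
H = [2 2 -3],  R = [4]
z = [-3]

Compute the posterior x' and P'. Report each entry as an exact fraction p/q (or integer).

x̄ = F·x = [4, 1, 3]
P̄ = F·P·Fᵀ + Q = [11 -2 0; -2 26 36; 0 36 75]
y = z − H·x̄ = [-4]
S = H·P̄·Hᵀ + R = [379]
K = P̄·Hᵀ·S⁻¹ = [18/379; -60/379; -153/379]
x' = x̄ + K·y = [1444/379, 619/379, 1749/379]
P' = (I − K·H)·P̄ = [3845/379 322/379 2754/379; 322/379 6254/379 4464/379; 2754/379 4464/379 5016/379]

x' = [1444/379, 619/379, 1749/379]
P' = [3845/379 322/379 2754/379; 322/379 6254/379 4464/379; 2754/379 4464/379 5016/379]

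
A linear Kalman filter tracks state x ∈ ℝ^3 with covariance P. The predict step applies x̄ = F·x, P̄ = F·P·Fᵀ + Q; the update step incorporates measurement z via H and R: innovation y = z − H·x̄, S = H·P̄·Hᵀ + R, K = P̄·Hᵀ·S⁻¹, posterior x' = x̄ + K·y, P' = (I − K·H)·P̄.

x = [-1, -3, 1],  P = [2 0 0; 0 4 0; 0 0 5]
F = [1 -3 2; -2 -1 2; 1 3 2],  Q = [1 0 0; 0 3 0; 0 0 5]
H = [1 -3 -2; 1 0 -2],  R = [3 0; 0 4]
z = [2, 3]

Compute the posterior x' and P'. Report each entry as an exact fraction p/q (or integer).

x' = [60533/57683, 30251/57683, -68332/57683]
P' = [1343512/57683 44954/57683 623522/57683; 44954/57683 87535/115366 -14918/57683; 623522/57683 -14918/57683 344197/57683]

x̄ = F·x = [10, 7, -8]
P̄ = F·P·Fᵀ + Q = [59 28 -14; 28 35 4; -14 4 63]
y = z − H·x̄ = [-3, -23]
S = H·P̄·Hᵀ + R = [565 307; 307 371]
K = P̄·Hᵀ·S⁻¹ = [-12798/57683 24117/57683; -37675/115366 37395/115366; -6706/57683 -16218/57683]
x' = x̄ + K·y = [60533/57683, 30251/57683, -68332/57683]
P' = (I − K·H)·P̄ = [1343512/57683 44954/57683 623522/57683; 44954/57683 87535/115366 -14918/57683; 623522/57683 -14918/57683 344197/57683]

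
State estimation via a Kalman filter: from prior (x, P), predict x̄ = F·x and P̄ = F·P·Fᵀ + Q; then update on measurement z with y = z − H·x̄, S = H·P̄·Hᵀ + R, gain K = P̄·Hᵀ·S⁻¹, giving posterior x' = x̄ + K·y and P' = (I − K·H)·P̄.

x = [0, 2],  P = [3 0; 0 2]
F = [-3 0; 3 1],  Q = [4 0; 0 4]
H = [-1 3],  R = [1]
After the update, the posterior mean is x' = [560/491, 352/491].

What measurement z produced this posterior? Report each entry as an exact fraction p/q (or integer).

z = [1]

x̄ = F·x = [0, 2]
P̄ = F·P·Fᵀ + Q = [31 -27; -27 33]
S = H·P̄·Hᵀ + R = [491]
K = P̄·Hᵀ·S⁻¹ = [-112/491; 126/491]
x' − x̄ = [560/491, -630/491] = K·y
y = (KᵀK)⁻¹·Kᵀ·(x' − x̄) = [-5]
z = y + H·x̄ = [-5] + [6] = [1]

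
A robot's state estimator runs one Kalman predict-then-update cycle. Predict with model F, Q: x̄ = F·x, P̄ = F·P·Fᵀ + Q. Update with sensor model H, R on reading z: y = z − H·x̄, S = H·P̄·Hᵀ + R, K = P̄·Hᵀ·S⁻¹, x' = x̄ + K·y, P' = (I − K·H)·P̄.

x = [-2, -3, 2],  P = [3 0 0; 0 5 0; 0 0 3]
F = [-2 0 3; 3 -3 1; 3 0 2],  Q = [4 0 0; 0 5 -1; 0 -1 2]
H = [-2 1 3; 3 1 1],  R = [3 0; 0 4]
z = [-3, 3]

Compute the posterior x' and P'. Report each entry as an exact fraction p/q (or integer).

x̄ = F·x = [10, 5, -2]
P̄ = F·P·Fᵀ + Q = [43 -9 0; -9 80 32; 0 32 41]
y = z − H·x̄ = [18, -30]
S = H·P̄·Hᵀ + R = [852 64; 64 522]
K = P̄·Hᵀ·S⁻¹ = [-28635/220324 13540/55081; 23957/110162 15001/110162; 38119/220324 13069/110162]
x' = x̄ + K·y = [31505/110162, 266003/55081, -269323/110162]
P' = (I − K·H)·P̄ = [254407/220324 -515663/110162 484745/220324; -515663/110162 2890217/110162 -641612/55081; 484745/220324 -641612/55081 1216765/220324]

x' = [31505/110162, 266003/55081, -269323/110162]
P' = [254407/220324 -515663/110162 484745/220324; -515663/110162 2890217/110162 -641612/55081; 484745/220324 -641612/55081 1216765/220324]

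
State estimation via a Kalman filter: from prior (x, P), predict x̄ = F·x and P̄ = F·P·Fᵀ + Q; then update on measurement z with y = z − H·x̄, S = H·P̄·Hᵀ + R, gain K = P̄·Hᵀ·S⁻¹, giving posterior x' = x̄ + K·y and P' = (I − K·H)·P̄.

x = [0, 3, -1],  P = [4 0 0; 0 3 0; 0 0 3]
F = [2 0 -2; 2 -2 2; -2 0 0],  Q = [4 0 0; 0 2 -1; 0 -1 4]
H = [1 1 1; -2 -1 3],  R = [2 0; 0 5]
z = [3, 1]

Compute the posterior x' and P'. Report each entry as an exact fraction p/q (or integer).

x' = [20452/6803, -31337/13606, 19929/13606]
P' = [79592/6803 -97506/6803 18686/6803; -97506/6803 257213/13606 -45447/13606; 18686/6803 -45447/13606 14329/13606]

x̄ = F·x = [2, -8, 0]
P̄ = F·P·Fᵀ + Q = [32 4 -16; 4 42 -17; -16 -17 20]
y = z − H·x̄ = [9, -3]
S = H·P̄·Hᵀ + R = [38 -108; -108 665]
K = P̄·Hᵀ·S⁻¹ = [386/6803 -1124/6803; 8377/13606 -353/6803; 3127/13606 1369/6803]
x' = x̄ + K·y = [20452/6803, -31337/13606, 19929/13606]
P' = (I − K·H)·P̄ = [79592/6803 -97506/6803 18686/6803; -97506/6803 257213/13606 -45447/13606; 18686/6803 -45447/13606 14329/13606]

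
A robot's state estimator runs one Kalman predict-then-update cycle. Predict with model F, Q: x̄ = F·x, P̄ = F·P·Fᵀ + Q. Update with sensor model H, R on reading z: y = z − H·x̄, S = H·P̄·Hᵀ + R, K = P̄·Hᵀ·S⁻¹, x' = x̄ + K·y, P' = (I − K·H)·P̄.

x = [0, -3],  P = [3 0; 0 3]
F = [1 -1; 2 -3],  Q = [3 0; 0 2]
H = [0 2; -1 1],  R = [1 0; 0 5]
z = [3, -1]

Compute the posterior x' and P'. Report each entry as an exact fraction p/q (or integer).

x' = [1683/1421, 2137/1421]
P' = [3069/1421 219/1421; 219/1421 349/1421]

x̄ = F·x = [3, 9]
P̄ = F·P·Fᵀ + Q = [9 15; 15 41]
y = z − H·x̄ = [-15, -7]
S = H·P̄·Hᵀ + R = [165 52; 52 25]
K = P̄·Hᵀ·S⁻¹ = [438/1421 -570/1421; 698/1421 26/1421]
x' = x̄ + K·y = [1683/1421, 2137/1421]
P' = (I − K·H)·P̄ = [3069/1421 219/1421; 219/1421 349/1421]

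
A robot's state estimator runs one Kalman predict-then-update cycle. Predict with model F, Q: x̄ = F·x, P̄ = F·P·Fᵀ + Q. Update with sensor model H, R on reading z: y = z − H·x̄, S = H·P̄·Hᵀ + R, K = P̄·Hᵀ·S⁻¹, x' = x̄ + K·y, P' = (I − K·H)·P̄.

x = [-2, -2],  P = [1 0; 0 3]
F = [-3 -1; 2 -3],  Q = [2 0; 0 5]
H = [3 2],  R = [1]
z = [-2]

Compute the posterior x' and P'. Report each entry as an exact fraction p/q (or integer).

x̄ = F·x = [8, 2]
P̄ = F·P·Fᵀ + Q = [14 3; 3 36]
y = z − H·x̄ = [-30]
S = H·P̄·Hᵀ + R = [307]
K = P̄·Hᵀ·S⁻¹ = [48/307; 81/307]
x' = x̄ + K·y = [1016/307, -1816/307]
P' = (I − K·H)·P̄ = [1994/307 -2967/307; -2967/307 4491/307]

x' = [1016/307, -1816/307]
P' = [1994/307 -2967/307; -2967/307 4491/307]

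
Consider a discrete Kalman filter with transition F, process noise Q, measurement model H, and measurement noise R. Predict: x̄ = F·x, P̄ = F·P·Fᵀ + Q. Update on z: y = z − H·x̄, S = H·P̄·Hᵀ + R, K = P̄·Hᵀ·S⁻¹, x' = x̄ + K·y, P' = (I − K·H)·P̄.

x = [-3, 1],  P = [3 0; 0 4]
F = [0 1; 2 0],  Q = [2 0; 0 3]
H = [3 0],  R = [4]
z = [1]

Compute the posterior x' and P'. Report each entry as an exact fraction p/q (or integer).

x' = [11/29, -6]
P' = [12/29 0; 0 15]

x̄ = F·x = [1, -6]
P̄ = F·P·Fᵀ + Q = [6 0; 0 15]
y = z − H·x̄ = [-2]
S = H·P̄·Hᵀ + R = [58]
K = P̄·Hᵀ·S⁻¹ = [9/29; 0]
x' = x̄ + K·y = [11/29, -6]
P' = (I − K·H)·P̄ = [12/29 0; 0 15]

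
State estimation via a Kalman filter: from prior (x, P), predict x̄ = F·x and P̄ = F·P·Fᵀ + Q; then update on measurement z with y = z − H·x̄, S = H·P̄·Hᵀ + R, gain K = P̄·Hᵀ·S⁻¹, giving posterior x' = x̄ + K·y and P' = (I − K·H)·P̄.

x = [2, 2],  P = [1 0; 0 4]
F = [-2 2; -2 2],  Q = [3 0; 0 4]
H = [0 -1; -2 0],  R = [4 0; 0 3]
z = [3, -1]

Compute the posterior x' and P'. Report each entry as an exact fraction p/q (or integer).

x̄ = F·x = [0, 0]
P̄ = F·P·Fᵀ + Q = [23 20; 20 24]
y = z − H·x̄ = [3, -1]
S = H·P̄·Hᵀ + R = [28 40; 40 95]
K = P̄·Hᵀ·S⁻¹ = [-3/53 -122/265; -34/53 -8/53]
x' = x̄ + K·y = [77/265, -94/53]
P' = (I − K·H)·P̄ = [183/265 12/53; 12/53 136/53]

x' = [77/265, -94/53]
P' = [183/265 12/53; 12/53 136/53]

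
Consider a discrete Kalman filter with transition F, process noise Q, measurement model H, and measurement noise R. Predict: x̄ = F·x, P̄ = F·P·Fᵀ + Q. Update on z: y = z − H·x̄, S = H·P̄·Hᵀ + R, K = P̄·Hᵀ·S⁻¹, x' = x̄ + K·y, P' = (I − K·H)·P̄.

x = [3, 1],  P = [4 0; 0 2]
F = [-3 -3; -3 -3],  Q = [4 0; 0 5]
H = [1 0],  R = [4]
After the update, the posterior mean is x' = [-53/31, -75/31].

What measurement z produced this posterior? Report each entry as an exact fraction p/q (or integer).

x̄ = F·x = [-12, -12]
P̄ = F·P·Fᵀ + Q = [58 54; 54 59]
S = H·P̄·Hᵀ + R = [62]
K = P̄·Hᵀ·S⁻¹ = [29/31; 27/31]
x' − x̄ = [319/31, 297/31] = K·y
y = (KᵀK)⁻¹·Kᵀ·(x' − x̄) = [11]
z = y + H·x̄ = [11] + [-12] = [-1]

z = [-1]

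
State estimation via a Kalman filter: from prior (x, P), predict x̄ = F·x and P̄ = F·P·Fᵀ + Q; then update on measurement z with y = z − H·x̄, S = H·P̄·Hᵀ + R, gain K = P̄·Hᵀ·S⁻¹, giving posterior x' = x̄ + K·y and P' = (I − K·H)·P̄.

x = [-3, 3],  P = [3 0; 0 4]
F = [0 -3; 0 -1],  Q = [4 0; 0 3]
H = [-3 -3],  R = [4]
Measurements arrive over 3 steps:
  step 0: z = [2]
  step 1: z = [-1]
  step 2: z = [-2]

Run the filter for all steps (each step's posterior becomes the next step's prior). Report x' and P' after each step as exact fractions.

step 0: x̄ = F·x = [-9, -3]
step 0: P̄ = F·P·Fᵀ + Q = [40 12; 12 7]
step 0: y = z − H·x̄ = [-34]
step 0: S = H·P̄·Hᵀ + R = [643]
step 0: K = P̄·Hᵀ·S⁻¹ = [-156/643; -57/643]
step 0: x' = x̄ + K·y = [-483/643, 9/643]
step 0: P' = (I − K·H)·P̄ = [1384/643 -1176/643; -1176/643 1252/643]
step 1: x̄ = F·x = [-27/643, -9/643]
step 1: P̄ = F·P·Fᵀ + Q = [13840/643 3756/643; 3756/643 3181/643]
step 1: y = z − H·x̄ = [-751/643]
step 1: S = H·P̄·Hᵀ + R = [223369/643]
step 1: K = P̄·Hᵀ·S⁻¹ = [-52788/223369; -20811/223369]
step 1: x' = x̄ + K·y = [52275/223369, 21180/223369]
step 1: P' = (I − K·H)·P̄ = [474112/223369 -403728/223369; -403728/223369 431476/223369]
step 2: x̄ = F·x = [-63540/223369, -21180/223369]
step 2: P̄ = F·P·Fᵀ + Q = [4776760/223369 1294428/223369; 1294428/223369 1101583/223369]
step 2: y = z − H·x̄ = [-700898/223369]
step 2: S = H·P̄·Hᵀ + R = [77098267/223369]
step 2: K = P̄·Hᵀ·S⁻¹ = [-18213564/77098267; -7188033/77098267]
step 2: x' = x̄ + K·y = [35219868/77098267, 15244446/77098267]
step 2: P' = (I − K·H)·P̄ = [163612696/77098267 -139327944/77098267; -139327944/77098267 148911988/77098267]

step 0: x' = [-483/643, 9/643], P' = [1384/643 -1176/643; -1176/643 1252/643]
step 1: x' = [52275/223369, 21180/223369], P' = [474112/223369 -403728/223369; -403728/223369 431476/223369]
step 2: x' = [35219868/77098267, 15244446/77098267], P' = [163612696/77098267 -139327944/77098267; -139327944/77098267 148911988/77098267]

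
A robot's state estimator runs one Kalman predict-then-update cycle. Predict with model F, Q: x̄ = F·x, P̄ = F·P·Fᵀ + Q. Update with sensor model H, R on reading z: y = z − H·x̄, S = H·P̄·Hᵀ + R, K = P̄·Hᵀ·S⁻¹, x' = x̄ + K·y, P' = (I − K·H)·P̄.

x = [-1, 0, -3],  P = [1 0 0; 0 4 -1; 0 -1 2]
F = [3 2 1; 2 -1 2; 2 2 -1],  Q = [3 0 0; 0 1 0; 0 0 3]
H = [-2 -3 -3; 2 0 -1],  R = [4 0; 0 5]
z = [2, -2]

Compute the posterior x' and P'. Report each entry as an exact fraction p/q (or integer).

x̄ = F·x = [-6, -8, 1]
P̄ = F·P·Fᵀ + Q = [26 -1 20; -1 21 -13; 20 -13 29]
y = z − H·x̄ = [-31, 11]
S = H·P̄·Hᵀ + R = [552 -130; -130 58]
K = P̄·Hᵀ·S⁻¹ = [-1081/7558 1747/7558; 77/7558 803/3779; -1837/7558 -1342/3779]
x' = x̄ + K·y = [3690/3779, -45185/7558, 34981/7558]
P' = (I − K·H)·P̄ = [22775/7558 -50557/7558 36815/7558; -50557/7558 71373/3779 -54572/3779; 36815/7558 -54572/3779 43525/3779]

x' = [3690/3779, -45185/7558, 34981/7558]
P' = [22775/7558 -50557/7558 36815/7558; -50557/7558 71373/3779 -54572/3779; 36815/7558 -54572/3779 43525/3779]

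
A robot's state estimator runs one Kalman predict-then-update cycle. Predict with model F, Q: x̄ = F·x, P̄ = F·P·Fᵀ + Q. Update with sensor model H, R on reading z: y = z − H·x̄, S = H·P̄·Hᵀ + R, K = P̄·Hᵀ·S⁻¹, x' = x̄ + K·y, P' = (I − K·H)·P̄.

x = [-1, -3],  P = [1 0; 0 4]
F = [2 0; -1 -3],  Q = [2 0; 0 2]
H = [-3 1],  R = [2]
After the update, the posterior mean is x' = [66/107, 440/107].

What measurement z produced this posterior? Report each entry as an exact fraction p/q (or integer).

z = [2]

x̄ = F·x = [-2, 10]
P̄ = F·P·Fᵀ + Q = [6 -2; -2 39]
S = H·P̄·Hᵀ + R = [107]
K = P̄·Hᵀ·S⁻¹ = [-20/107; 45/107]
x' − x̄ = [280/107, -630/107] = K·y
y = (KᵀK)⁻¹·Kᵀ·(x' − x̄) = [-14]
z = y + H·x̄ = [-14] + [16] = [2]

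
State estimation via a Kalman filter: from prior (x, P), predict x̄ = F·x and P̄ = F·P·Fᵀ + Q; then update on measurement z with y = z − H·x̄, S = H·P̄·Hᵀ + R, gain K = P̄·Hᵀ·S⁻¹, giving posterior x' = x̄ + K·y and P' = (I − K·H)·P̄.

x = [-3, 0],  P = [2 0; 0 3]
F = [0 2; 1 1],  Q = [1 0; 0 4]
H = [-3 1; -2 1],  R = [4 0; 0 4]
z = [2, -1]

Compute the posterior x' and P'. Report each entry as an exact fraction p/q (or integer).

x̄ = F·x = [0, -3]
P̄ = F·P·Fᵀ + Q = [13 6; 6 9]
y = z − H·x̄ = [5, 2]
S = H·P̄·Hᵀ + R = [94 57; 57 41]
K = P̄·Hᵀ·S⁻¹ = [-213/605 1/605; -18/55 21/55]
x' = x̄ + K·y = [-1063/605, -213/55]
P' = (I − K·H)·P̄ = [856/605 156/55; 156/55 36/5]

x' = [-1063/605, -213/55]
P' = [856/605 156/55; 156/55 36/5]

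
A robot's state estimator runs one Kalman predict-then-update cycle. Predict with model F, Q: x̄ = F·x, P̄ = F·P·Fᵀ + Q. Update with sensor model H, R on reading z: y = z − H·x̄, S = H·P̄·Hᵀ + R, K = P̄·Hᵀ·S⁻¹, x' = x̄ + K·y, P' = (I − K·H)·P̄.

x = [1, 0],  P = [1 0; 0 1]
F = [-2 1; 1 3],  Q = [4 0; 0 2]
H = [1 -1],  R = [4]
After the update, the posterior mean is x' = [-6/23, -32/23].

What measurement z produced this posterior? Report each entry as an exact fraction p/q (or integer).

z = [2]

x̄ = F·x = [-2, 1]
P̄ = F·P·Fᵀ + Q = [9 1; 1 12]
S = H·P̄·Hᵀ + R = [23]
K = P̄·Hᵀ·S⁻¹ = [8/23; -11/23]
x' − x̄ = [40/23, -55/23] = K·y
y = (KᵀK)⁻¹·Kᵀ·(x' − x̄) = [5]
z = y + H·x̄ = [5] + [-3] = [2]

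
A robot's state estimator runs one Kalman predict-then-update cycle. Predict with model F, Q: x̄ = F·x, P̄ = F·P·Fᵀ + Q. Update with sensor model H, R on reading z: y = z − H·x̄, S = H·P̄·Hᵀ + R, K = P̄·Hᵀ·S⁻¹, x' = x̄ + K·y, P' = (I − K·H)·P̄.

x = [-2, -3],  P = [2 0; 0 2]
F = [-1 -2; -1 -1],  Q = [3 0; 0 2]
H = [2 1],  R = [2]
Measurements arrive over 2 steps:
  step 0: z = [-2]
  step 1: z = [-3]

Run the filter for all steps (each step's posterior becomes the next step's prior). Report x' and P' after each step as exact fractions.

step 0: x' = [-16/21, 1/14], P' = [17/21 -6/7; -6/7 15/7]
step 1: x' = [-2899/2148, -58/537], P' = [851/1074 -422/537; -422/537 1018/537]

step 0: x̄ = F·x = [8, 5]
step 0: P̄ = F·P·Fᵀ + Q = [13 6; 6 6]
step 0: y = z − H·x̄ = [-23]
step 0: S = H·P̄·Hᵀ + R = [84]
step 0: K = P̄·Hᵀ·S⁻¹ = [8/21; 3/14]
step 0: x' = x̄ + K·y = [-16/21, 1/14]
step 0: P' = (I − K·H)·P̄ = [17/21 -6/7; -6/7 15/7]
step 1: x̄ = F·x = [13/21, 29/42]
step 1: P̄ = F·P·Fᵀ + Q = [188/21 53/21; 53/21 68/21]
step 1: y = z − H·x̄ = [-69/14]
step 1: S = H·P̄·Hᵀ + R = [358/7]
step 1: K = P̄·Hᵀ·S⁻¹ = [143/358; 29/179]
step 1: x' = x̄ + K·y = [-2899/2148, -58/537]
step 1: P' = (I − K·H)·P̄ = [851/1074 -422/537; -422/537 1018/537]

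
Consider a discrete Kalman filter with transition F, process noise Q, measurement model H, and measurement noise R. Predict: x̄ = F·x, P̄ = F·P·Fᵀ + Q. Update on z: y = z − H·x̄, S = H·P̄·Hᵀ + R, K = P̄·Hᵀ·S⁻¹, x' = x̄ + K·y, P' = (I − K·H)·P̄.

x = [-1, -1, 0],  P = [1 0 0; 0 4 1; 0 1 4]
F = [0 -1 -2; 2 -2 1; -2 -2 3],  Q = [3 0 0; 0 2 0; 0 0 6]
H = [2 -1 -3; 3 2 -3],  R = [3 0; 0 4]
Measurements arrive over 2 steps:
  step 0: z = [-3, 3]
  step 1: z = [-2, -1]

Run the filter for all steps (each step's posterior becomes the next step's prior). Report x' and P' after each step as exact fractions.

step 0: x' = [594877/201949, 196352/201949, 530400/201949], P' = [1366623/201949 -389781/201949 1053441/201949; -389781/201949 260679/201949 -285471/201949; 1053441/201949 -285471/201949 851731/201949]
step 1: x' = [-5267206445/1340198341, 2199843076/1340198341, -36490694358/14742181751], P' = [6829058857/1340198341 -2393863501/1340198341 5181812967/1340198341; -2393863501/1340198341 1853233189/1340198341 -1714956231/1340198341; 5181812967/1340198341 -1714956231/1340198341 46109298879/14742181751]

step 0: x̄ = F·x = [1, 0, 4]
step 0: P̄ = F·P·Fᵀ + Q = [27 3 -15; 3 22 16; -15 16 50]
step 0: y = z − H·x̄ = [7, 12]
step 0: S = H·P̄·Hᵀ + R = [847 748; 748 899]
step 0: K = P̄·Hᵀ·S⁻¹ = [-12432/201949 3636/18359; -61276/201949 4737/18359; -54280/201949 777/18359]
step 0: x' = x̄ + K·y = [594877/201949, 196352/201949, 530400/201949]
step 0: P' = (I − K·H)·P̄ = [1366623/201949 -389781/201949 1053441/201949; -389781/201949 260679/201949 -285471/201949; 1053441/201949 -285471/201949 851731/201949]
step 1: x̄ = F·x = [-1257152/201949, 1327450/201949, 8742/201949]
step 1: P̄ = F·P·Fᵀ + Q = [3131566/201949 -5472719/201949 -1440297/201949; -5472719/201949 16238733/201949 4628949/201949; -1440297/201949 4628949/201949 3052593/201949]
step 1: y = z − H·x̄ = [3464082/201949, 940833/201949]
step 1: S = H·P̄·Hᵀ + R = [123792315/201949 16030156/201949; 16030156/201949 26125489/201949]
step 1: K = P̄·Hᵀ·S⁻¹ = [168847438/1340198341 38502667/1340198341; -498697166/1340198341 417436142/1340198341; -1821164274/14742181751 -1264276452/14742181751]
step 1: x' = x̄ + K·y = [-5267206445/1340198341, 2199843076/1340198341, -36490694358/14742181751]
step 1: P' = (I − K·H)·P̄ = [6829058857/1340198341 -2393863501/1340198341 5181812967/1340198341; -2393863501/1340198341 1853233189/1340198341 -1714956231/1340198341; 5181812967/1340198341 -1714956231/1340198341 46109298879/14742181751]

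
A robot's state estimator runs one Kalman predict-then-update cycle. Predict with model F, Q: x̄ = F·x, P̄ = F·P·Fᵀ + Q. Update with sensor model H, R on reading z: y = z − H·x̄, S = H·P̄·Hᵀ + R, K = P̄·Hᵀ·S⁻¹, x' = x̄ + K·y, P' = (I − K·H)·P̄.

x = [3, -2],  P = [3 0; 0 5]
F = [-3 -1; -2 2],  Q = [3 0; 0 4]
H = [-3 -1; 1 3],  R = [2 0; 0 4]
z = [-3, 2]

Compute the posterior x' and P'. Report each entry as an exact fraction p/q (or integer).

x' = [35010/39481, 10866/39481]
P' = [13296/39481 -10732/39481; -10732/39481 22868/39481]

x̄ = F·x = [-7, -10]
P̄ = F·P·Fᵀ + Q = [35 8; 8 36]
y = z − H·x̄ = [-34, 39]
S = H·P̄·Hᵀ + R = [401 -293; -293 411]
K = P̄·Hᵀ·S⁻¹ = [-14578/39481 -4725/39481; 4664/39481 14468/39481]
x' = x̄ + K·y = [35010/39481, 10866/39481]
P' = (I − K·H)·P̄ = [13296/39481 -10732/39481; -10732/39481 22868/39481]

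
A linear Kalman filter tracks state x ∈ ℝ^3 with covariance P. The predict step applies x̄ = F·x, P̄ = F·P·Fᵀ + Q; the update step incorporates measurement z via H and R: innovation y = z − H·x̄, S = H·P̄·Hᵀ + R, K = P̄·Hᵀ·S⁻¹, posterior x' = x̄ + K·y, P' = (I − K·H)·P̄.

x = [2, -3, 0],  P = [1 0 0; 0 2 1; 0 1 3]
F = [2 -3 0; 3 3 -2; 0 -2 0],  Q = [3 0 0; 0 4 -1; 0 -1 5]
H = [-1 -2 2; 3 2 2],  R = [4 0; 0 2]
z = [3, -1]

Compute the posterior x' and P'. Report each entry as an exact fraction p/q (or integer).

x̄ = F·x = [13, -3, 6]
P̄ = F·P·Fᵀ + Q = [25 -6 12; -6 31 -9; 12 -9 13]
y = z − H·x̄ = [-2, -46]
S = H·P̄·Hᵀ + R = [205 -51; -51 403]
K = P̄·Hᵀ·S⁻¹ = [4435/40007 9198/40007; -14248/40007 778/40007; 7570/40007 5326/40007]
x' = x̄ + K·y = [88113/40007, -127313/40007, -20094/40007]
P' = (I − K·H)·P̄ = [151164/40007 -151000/40007 -66548/40007; -151000/40007 165637/40007 61641/40007; -66548/40007 61641/40007 43507/40007]

x' = [88113/40007, -127313/40007, -20094/40007]
P' = [151164/40007 -151000/40007 -66548/40007; -151000/40007 165637/40007 61641/40007; -66548/40007 61641/40007 43507/40007]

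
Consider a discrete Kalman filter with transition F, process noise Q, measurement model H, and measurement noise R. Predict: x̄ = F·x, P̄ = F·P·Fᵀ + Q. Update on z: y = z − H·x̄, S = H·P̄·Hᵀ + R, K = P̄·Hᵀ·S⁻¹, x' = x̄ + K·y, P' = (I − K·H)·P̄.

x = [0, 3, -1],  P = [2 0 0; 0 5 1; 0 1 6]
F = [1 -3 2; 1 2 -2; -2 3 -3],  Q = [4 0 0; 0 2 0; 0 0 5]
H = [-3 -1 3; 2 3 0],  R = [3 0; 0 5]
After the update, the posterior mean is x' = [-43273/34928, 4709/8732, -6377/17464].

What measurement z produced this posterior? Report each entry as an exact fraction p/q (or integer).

x̄ = F·x = [-11, 8, 12]
P̄ = F·P·Fᵀ + Q = [63 -42 -70; -42 40 50; -70 50 94]
S = H·P̄·Hᵀ + R = [2164 -6; -6 113]
K = P̄·Hᵀ·S⁻¹ = [-5763/34928 -153/17464; 6721/61124 9915/30562; 25003/122248 6073/61124]
x' − x̄ = [340935/34928, -65147/8732, -215945/17464] = K·y
y = (KᵀK)⁻¹·Kᵀ·(x' − x̄) = [-59, -3]
z = y + H·x̄ = [-59, -3] + [61, 2] = [2, -1]

z = [2, -1]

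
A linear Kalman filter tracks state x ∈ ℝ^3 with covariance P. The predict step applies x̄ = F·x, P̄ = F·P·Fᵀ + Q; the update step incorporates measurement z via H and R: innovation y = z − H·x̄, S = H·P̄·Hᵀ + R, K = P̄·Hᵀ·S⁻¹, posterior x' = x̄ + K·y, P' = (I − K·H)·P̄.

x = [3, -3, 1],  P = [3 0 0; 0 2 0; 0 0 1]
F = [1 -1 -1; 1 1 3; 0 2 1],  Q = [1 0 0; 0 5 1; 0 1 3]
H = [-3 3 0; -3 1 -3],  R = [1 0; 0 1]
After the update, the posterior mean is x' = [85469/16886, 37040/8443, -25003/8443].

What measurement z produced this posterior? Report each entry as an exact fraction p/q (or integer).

x̄ = F·x = [5, 3, -5]
P̄ = F·P·Fᵀ + Q = [7 -2 -5; -2 19 8; -5 8 12]
S = H·P̄·Hᵀ + R = [271 27; 27 65]
K = P̄·Hᵀ·S⁻¹ = [-1539/16886 -1439/16886; 2034/8443 -715/8443; 1443/8443 -2288/8443]
x' − x̄ = [1039/16886, 11711/8443, 17212/8443] = K·y
y = (KᵀK)⁻¹·Kᵀ·(x' − x̄) = [4, -5]
z = y + H·x̄ = [4, -5] + [-6, 3] = [-2, -2]

z = [-2, -2]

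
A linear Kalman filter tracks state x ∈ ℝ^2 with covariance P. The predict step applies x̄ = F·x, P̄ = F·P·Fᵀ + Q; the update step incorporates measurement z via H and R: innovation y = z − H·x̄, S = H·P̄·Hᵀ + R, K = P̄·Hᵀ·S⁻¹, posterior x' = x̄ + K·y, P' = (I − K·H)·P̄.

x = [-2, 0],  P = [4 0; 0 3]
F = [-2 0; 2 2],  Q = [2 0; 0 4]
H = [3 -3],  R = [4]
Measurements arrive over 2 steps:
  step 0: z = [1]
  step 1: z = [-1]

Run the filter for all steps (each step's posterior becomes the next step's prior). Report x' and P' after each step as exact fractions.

step 0: x' = [311/371, 172/371], P' = [1476/371 1408/371; 1408/371 1504/371]
step 1: x' = [-3853/10673, -168/10673], P' = [387656/245479 351292/245479; 351292/245479 423700/245479]

step 0: x̄ = F·x = [4, -4]
step 0: P̄ = F·P·Fᵀ + Q = [18 -16; -16 32]
step 0: y = z − H·x̄ = [-23]
step 0: S = H·P̄·Hᵀ + R = [742]
step 0: K = P̄·Hᵀ·S⁻¹ = [51/371; -72/371]
step 0: x' = x̄ + K·y = [311/371, 172/371]
step 0: P' = (I − K·H)·P̄ = [1476/371 1408/371; 1408/371 1504/371]
step 1: x̄ = F·x = [-622/371, 138/53]
step 1: P̄ = F·P·Fᵀ + Q = [6646/371 -1648/53; -1648/53 3524/53]
step 1: y = z − H·x̄ = [4393/371]
step 1: S = H·P̄·Hᵀ + R = [490958/371]
step 1: K = P̄·Hᵀ·S⁻¹ = [27273/245479; -54306/245479]
step 1: x' = x̄ + K·y = [-3853/10673, -168/10673]
step 1: P' = (I − K·H)·P̄ = [387656/245479 351292/245479; 351292/245479 423700/245479]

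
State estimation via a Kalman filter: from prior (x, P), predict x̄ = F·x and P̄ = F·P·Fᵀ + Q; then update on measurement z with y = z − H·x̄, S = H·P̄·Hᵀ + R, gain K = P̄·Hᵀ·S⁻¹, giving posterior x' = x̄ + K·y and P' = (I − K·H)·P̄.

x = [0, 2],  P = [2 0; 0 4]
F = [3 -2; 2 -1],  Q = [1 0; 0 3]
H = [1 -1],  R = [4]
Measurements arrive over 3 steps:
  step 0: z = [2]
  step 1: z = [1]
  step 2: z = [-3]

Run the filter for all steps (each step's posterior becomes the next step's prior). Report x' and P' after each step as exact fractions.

step 0: x' = [2/7, -4/7], P' = [265/14 205/14; 205/14 185/14]
step 1: x' = [163/76, 91/76], P' = [2839/76 2531/76; 2531/76 2415/76]
step 2: x' = [1/4, 7/4], P' = [5497/100 5113/100; 5113/100 4977/100]

step 0: x̄ = F·x = [-4, -2]
step 0: P̄ = F·P·Fᵀ + Q = [35 20; 20 15]
step 0: y = z − H·x̄ = [4]
step 0: S = H·P̄·Hᵀ + R = [14]
step 0: K = P̄·Hᵀ·S⁻¹ = [15/14; 5/14]
step 0: x' = x̄ + K·y = [2/7, -4/7]
step 0: P' = (I − K·H)·P̄ = [265/14 205/14; 205/14 185/14]
step 1: x̄ = F·x = [2, 8/7]
step 1: P̄ = F·P·Fᵀ + Q = [97/2 75/2; 75/2 467/14]
step 1: y = z − H·x̄ = [1/7]
step 1: S = H·P̄·Hᵀ + R = [76/7]
step 1: K = P̄·Hᵀ·S⁻¹ = [77/76; 29/76]
step 1: x' = x̄ + K·y = [163/76, 91/76]
step 1: P' = (I − K·H)·P̄ = [2839/76 2531/76; 2531/76 2415/76]
step 2: x̄ = F·x = [307/76, 235/76]
step 2: P̄ = F·P·Fᵀ + Q = [4915/76 4147/76; 4147/76 3875/76]
step 2: y = z − H·x̄ = [-75/19]
step 2: S = H·P̄·Hᵀ + R = [200/19]
step 2: K = P̄·Hᵀ·S⁻¹ = [24/25; 17/50]
step 2: x' = x̄ + K·y = [1/4, 7/4]
step 2: P' = (I − K·H)·P̄ = [5497/100 5113/100; 5113/100 4977/100]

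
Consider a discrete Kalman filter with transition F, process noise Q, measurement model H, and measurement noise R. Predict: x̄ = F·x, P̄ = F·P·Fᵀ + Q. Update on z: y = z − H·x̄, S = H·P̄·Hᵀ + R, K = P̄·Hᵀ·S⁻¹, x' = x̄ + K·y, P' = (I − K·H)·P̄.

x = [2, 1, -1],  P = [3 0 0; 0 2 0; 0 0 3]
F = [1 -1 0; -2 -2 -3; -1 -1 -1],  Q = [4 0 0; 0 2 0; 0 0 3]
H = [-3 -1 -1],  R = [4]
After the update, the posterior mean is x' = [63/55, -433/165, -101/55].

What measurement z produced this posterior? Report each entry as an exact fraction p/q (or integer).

z = [1]

x̄ = F·x = [1, -3, -2]
P̄ = F·P·Fᵀ + Q = [9 -2 -1; -2 49 19; -1 19 11]
S = H·P̄·Hᵀ + R = [165]
K = P̄·Hᵀ·S⁻¹ = [-8/55; -62/165; -9/55]
x' − x̄ = [8/55, 62/165, 9/55] = K·y
y = (KᵀK)⁻¹·Kᵀ·(x' − x̄) = [-1]
z = y + H·x̄ = [-1] + [2] = [1]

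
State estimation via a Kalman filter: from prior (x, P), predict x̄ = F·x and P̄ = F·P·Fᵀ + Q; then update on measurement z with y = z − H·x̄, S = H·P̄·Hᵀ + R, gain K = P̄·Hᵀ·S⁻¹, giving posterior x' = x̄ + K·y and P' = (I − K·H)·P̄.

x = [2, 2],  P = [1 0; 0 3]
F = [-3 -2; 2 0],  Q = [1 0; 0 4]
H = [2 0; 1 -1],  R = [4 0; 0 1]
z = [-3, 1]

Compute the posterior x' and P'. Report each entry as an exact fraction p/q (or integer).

x̄ = F·x = [-10, 4]
P̄ = F·P·Fᵀ + Q = [22 -6; -6 8]
y = z − H·x̄ = [17, 15]
S = H·P̄·Hᵀ + R = [92 56; 56 43]
K = P̄·Hᵀ·S⁻¹ = [81/205 28/205; 67/205 -154/205]
x' = x̄ + K·y = [-253/205, -351/205]
P' = (I − K·H)·P̄ = [162/205 134/205; 134/205 288/205]

x' = [-253/205, -351/205]
P' = [162/205 134/205; 134/205 288/205]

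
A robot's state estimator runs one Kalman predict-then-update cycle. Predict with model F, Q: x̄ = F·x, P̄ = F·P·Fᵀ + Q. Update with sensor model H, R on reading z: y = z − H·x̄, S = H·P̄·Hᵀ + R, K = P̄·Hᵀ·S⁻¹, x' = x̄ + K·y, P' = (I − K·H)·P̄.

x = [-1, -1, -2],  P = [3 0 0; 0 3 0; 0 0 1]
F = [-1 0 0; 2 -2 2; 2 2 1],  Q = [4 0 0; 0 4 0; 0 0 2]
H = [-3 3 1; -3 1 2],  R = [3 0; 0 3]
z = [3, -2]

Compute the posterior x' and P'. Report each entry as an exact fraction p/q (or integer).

x̄ = F·x = [1, -4, -6]
P̄ = F·P·Fᵀ + Q = [7 -6 -6; -6 32 2; -6 2 27]
y = z − H·x̄ = [24, 17]
S = H·P̄·Hᵀ + R = [537 353; 353 322]
K = P̄·Hᵀ·S⁻¹ = [-723/48305 -5058/48305; 3658/9661 -2390/9661; -1940/9661 4347/9661]
x' = x̄ + K·y = [-55033/48305, 8518/9661, -30627/9661]
P' = (I − K·H)·P̄ = [108338/48305 13434/9661 24267/9661; 13434/9661 13884/9661 9624/9661; 24267/9661 9624/9661 38109/9661]

x' = [-55033/48305, 8518/9661, -30627/9661]
P' = [108338/48305 13434/9661 24267/9661; 13434/9661 13884/9661 9624/9661; 24267/9661 9624/9661 38109/9661]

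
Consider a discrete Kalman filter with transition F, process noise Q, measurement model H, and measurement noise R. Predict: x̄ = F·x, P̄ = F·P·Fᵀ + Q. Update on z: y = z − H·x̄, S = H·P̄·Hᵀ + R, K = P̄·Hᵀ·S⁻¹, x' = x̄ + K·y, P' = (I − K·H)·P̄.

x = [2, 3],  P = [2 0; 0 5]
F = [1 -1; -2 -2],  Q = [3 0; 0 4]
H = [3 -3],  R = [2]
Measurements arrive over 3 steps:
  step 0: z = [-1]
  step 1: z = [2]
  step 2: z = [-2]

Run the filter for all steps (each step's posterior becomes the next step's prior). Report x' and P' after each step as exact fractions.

step 0: x' = [-38/17, -67/34], P' = [161/17 321/34; 321/34 655/68]
step 1: x' = [-9150/97147, -72644/97147], P' = [307734/97147 307340/97147; 307340/97147 328504/97147]
step 2: x' = [34086718/50793905, 13603996/10158781], P' = [156826578/50793905 31256732/10158781; 31256732/10158781 33397020/10158781]

step 0: x̄ = F·x = [-1, -10]
step 0: P̄ = F·P·Fᵀ + Q = [10 6; 6 32]
step 0: y = z − H·x̄ = [-28]
step 0: S = H·P̄·Hᵀ + R = [272]
step 0: K = P̄·Hᵀ·S⁻¹ = [3/68; -39/136]
step 0: x' = x̄ + K·y = [-38/17, -67/34]
step 0: P' = (I − K·H)·P̄ = [161/17 321/34; 321/34 655/68]
step 1: x̄ = F·x = [-9/34, 143/17]
step 1: P̄ = F·P·Fᵀ + Q = [219/68 11/34; 11/34 2651/17]
step 1: y = z − H·x̄ = [953/34]
step 1: S = H·P̄·Hᵀ + R = [97147/68]
step 1: K = P̄·Hᵀ·S⁻¹ = [591/97147; -31746/97147]
step 1: x' = x̄ + K·y = [-9150/97147, -72644/97147]
step 1: P' = (I − K·H)·P̄ = [307734/97147 307340/97147; 307340/97147 328504/97147]
step 2: x̄ = F·x = [63494/97147, 163588/97147]
step 2: P̄ = F·P·Fᵀ + Q = [312999/97147 41540/97147; 41540/97147 5392260/97147]
step 2: y = z − H·x̄ = [105988/97147]
step 2: S = H·P̄·Hᵀ + R = [50793905/97147]
step 2: K = P̄·Hᵀ·S⁻¹ = [814377/50793905; -3210432/10158781]
step 2: x' = x̄ + K·y = [34086718/50793905, 13603996/10158781]
step 2: P' = (I − K·H)·P̄ = [156826578/50793905 31256732/10158781; 31256732/10158781 33397020/10158781]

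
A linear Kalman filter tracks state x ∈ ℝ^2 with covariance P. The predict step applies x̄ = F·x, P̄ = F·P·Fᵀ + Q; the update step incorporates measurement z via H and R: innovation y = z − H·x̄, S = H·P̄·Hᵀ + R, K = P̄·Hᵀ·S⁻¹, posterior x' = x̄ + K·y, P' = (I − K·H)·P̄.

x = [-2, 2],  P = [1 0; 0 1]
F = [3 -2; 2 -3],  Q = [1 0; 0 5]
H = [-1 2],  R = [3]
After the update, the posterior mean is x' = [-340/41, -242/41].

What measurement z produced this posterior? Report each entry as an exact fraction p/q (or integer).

z = [-3]

x̄ = F·x = [-10, -10]
P̄ = F·P·Fᵀ + Q = [14 12; 12 18]
S = H·P̄·Hᵀ + R = [41]
K = P̄·Hᵀ·S⁻¹ = [10/41; 24/41]
x' − x̄ = [70/41, 168/41] = K·y
y = (KᵀK)⁻¹·Kᵀ·(x' − x̄) = [7]
z = y + H·x̄ = [7] + [-10] = [-3]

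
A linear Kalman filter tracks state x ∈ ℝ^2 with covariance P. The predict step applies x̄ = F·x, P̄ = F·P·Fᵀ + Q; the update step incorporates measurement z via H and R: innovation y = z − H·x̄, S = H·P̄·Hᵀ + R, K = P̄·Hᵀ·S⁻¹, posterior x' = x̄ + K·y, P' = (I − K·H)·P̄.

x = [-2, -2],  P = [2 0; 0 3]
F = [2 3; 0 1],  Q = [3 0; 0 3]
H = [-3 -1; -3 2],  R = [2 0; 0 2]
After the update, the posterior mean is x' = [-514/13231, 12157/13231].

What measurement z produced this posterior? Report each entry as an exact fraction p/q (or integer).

x̄ = F·x = [-10, -2]
P̄ = F·P·Fᵀ + Q = [38 9; 9 6]
S = H·P̄·Hᵀ + R = [404 303; 303 260]
K = P̄·Hᵀ·S⁻¹ = [-2892/13231 -15/131; -4035/13231 39/131]
x' − x̄ = [131796/13231, 38619/13231] = K·y
y = (KᵀK)⁻¹·Kᵀ·(x' − x̄) = [-33, -24]
z = y + H·x̄ = [-33, -24] + [32, 26] = [-1, 2]

z = [-1, 2]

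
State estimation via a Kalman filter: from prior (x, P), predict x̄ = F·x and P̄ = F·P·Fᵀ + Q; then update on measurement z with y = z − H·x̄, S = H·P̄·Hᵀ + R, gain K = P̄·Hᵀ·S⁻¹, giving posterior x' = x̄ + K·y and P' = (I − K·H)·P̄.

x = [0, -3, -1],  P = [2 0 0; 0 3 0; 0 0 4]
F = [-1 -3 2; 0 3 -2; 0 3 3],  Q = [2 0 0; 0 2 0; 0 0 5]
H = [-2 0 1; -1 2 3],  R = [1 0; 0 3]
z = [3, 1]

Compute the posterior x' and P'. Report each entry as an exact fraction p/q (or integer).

x̄ = F·x = [7, -7, -12]
P̄ = F·P·Fᵀ + Q = [47 -43 -3; -43 45 3; -3 3 68]
y = z − H·x̄ = [29, 58]
S = H·P̄·Hᵀ + R = [269 497; 497 1068]
K = P̄·Hᵀ·S⁻¹ = [-33022/40283 10011/40283; 24478/40283 -6035/40283; -26829/40283 20519/40283]
x' = x̄ + K·y = [-95019/40283, 77851/40283, -71335/40283]
P' = (I − K·H)·P̄ = [111729/40283 -214773/40283 190436/40283; -214773/40283 491163/40283 -405068/40283; 190436/40283 -405068/40283 354043/40283]

x' = [-95019/40283, 77851/40283, -71335/40283]
P' = [111729/40283 -214773/40283 190436/40283; -214773/40283 491163/40283 -405068/40283; 190436/40283 -405068/40283 354043/40283]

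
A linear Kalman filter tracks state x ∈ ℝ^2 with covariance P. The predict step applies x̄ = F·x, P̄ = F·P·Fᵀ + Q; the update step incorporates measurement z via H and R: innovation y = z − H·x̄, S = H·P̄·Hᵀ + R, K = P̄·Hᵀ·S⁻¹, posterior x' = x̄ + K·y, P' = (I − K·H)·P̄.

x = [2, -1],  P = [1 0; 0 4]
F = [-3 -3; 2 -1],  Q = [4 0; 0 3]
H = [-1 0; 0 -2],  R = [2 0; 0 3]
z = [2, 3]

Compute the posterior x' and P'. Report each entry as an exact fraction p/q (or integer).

x̄ = F·x = [-3, 5]
P̄ = F·P·Fᵀ + Q = [49 6; 6 11]
y = z − H·x̄ = [-1, 13]
S = H·P̄·Hᵀ + R = [51 12; 12 47]
K = P̄·Hᵀ·S⁻¹ = [-2159/2253 -8/751; -6/751 -350/751]
x' = x̄ + K·y = [-4912/2253, -789/751]
P' = (I − K·H)·P̄ = [4318/2253 12/751; 12/751 525/751]

x' = [-4912/2253, -789/751]
P' = [4318/2253 12/751; 12/751 525/751]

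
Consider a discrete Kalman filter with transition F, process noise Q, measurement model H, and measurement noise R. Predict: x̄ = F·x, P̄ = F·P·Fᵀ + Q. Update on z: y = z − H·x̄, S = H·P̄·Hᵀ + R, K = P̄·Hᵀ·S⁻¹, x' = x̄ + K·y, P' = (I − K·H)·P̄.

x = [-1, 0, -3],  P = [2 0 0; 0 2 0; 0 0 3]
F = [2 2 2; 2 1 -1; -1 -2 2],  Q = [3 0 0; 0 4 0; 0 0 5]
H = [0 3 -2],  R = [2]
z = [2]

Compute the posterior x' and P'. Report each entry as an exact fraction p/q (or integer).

x̄ = F·x = [-8, 1, -5]
P̄ = F·P·Fᵀ + Q = [31 6 0; 6 17 -14; 0 -14 27]
y = z − H·x̄ = [-11]
S = H·P̄·Hᵀ + R = [431]
K = P̄·Hᵀ·S⁻¹ = [18/431; 79/431; -96/431]
x' = x̄ + K·y = [-3646/431, -438/431, -1099/431]
P' = (I − K·H)·P̄ = [13037/431 1164/431 1728/431; 1164/431 1086/431 1550/431; 1728/431 1550/431 2421/431]

x' = [-3646/431, -438/431, -1099/431]
P' = [13037/431 1164/431 1728/431; 1164/431 1086/431 1550/431; 1728/431 1550/431 2421/431]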